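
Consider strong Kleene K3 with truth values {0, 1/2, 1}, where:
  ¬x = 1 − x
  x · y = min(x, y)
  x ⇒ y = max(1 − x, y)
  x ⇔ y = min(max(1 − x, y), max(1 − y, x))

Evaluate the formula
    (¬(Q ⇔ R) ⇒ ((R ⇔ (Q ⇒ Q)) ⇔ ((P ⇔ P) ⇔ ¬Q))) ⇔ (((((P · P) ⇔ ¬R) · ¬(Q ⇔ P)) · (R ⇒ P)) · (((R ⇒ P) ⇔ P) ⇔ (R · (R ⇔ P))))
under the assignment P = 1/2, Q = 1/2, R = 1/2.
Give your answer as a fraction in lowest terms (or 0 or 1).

Q ⇔ R = 1/2 ⇔ 1/2 = 1/2
¬(Q ⇔ R) = ¬1/2 = 1/2
Q ⇒ Q = 1/2 ⇒ 1/2 = 1/2
R ⇔ (Q ⇒ Q) = 1/2 ⇔ 1/2 = 1/2
P ⇔ P = 1/2 ⇔ 1/2 = 1/2
¬Q = ¬1/2 = 1/2
(P ⇔ P) ⇔ ¬Q = 1/2 ⇔ 1/2 = 1/2
(R ⇔ (Q ⇒ Q)) ⇔ ((P ⇔ P) ⇔ ¬Q) = 1/2 ⇔ 1/2 = 1/2
¬(Q ⇔ R) ⇒ ((R ⇔ (Q ⇒ Q)) ⇔ ((P ⇔ P) ⇔ ¬Q)) = 1/2 ⇒ 1/2 = 1/2
P · P = 1/2 · 1/2 = 1/2
¬R = ¬1/2 = 1/2
(P · P) ⇔ ¬R = 1/2 ⇔ 1/2 = 1/2
Q ⇔ P = 1/2 ⇔ 1/2 = 1/2
¬(Q ⇔ P) = ¬1/2 = 1/2
((P · P) ⇔ ¬R) · ¬(Q ⇔ P) = 1/2 · 1/2 = 1/2
R ⇒ P = 1/2 ⇒ 1/2 = 1/2
(((P · P) ⇔ ¬R) · ¬(Q ⇔ P)) · (R ⇒ P) = 1/2 · 1/2 = 1/2
R ⇒ P = 1/2 ⇒ 1/2 = 1/2
(R ⇒ P) ⇔ P = 1/2 ⇔ 1/2 = 1/2
R ⇔ P = 1/2 ⇔ 1/2 = 1/2
R · (R ⇔ P) = 1/2 · 1/2 = 1/2
((R ⇒ P) ⇔ P) ⇔ (R · (R ⇔ P)) = 1/2 ⇔ 1/2 = 1/2
((((P · P) ⇔ ¬R) · ¬(Q ⇔ P)) · (R ⇒ P)) · (((R ⇒ P) ⇔ P) ⇔ (R · (R ⇔ P))) = 1/2 · 1/2 = 1/2
(¬(Q ⇔ R) ⇒ ((R ⇔ (Q ⇒ Q)) ⇔ ((P ⇔ P) ⇔ ¬Q))) ⇔ (((((P · P) ⇔ ¬R) · ¬(Q ⇔ P)) · (R ⇒ P)) · (((R ⇒ P) ⇔ P) ⇔ (R · (R ⇔ P)))) = 1/2 ⇔ 1/2 = 1/2

1/2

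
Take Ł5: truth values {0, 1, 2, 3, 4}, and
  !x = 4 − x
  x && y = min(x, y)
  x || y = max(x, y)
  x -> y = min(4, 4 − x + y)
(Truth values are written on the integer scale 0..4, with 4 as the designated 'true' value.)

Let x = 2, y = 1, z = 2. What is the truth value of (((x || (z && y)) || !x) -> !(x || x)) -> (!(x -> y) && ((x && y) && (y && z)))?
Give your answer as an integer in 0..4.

z && y = 2 && 1 = 1
x || (z && y) = 2 || 1 = 2
!x = !2 = 2
(x || (z && y)) || !x = 2 || 2 = 2
x || x = 2 || 2 = 2
!(x || x) = !2 = 2
((x || (z && y)) || !x) -> !(x || x) = 2 -> 2 = 4
x -> y = 2 -> 1 = 3
!(x -> y) = !3 = 1
x && y = 2 && 1 = 1
y && z = 1 && 2 = 1
(x && y) && (y && z) = 1 && 1 = 1
!(x -> y) && ((x && y) && (y && z)) = 1 && 1 = 1
(((x || (z && y)) || !x) -> !(x || x)) -> (!(x -> y) && ((x && y) && (y && z))) = 4 -> 1 = 1

1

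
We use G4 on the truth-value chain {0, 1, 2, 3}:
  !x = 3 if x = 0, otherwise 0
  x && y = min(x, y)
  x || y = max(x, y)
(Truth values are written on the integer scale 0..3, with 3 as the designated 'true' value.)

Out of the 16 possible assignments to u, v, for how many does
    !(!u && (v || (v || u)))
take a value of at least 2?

u = 0, v = 0 ↦ 3  ≥
u = 0, v = 1 ↦ 0  <
u = 0, v = 2 ↦ 0  <
u = 0, v = 3 ↦ 0  <
u = 1, v = 0 ↦ 3  ≥
u = 1, v = 1 ↦ 3  ≥
u = 1, v = 2 ↦ 3  ≥
u = 1, v = 3 ↦ 3  ≥
u = 2, v = 0 ↦ 3  ≥
u = 2, v = 1 ↦ 3  ≥
u = 2, v = 2 ↦ 3  ≥
u = 2, v = 3 ↦ 3  ≥
u = 3, v = 0 ↦ 3  ≥
u = 3, v = 1 ↦ 3  ≥
u = 3, v = 2 ↦ 3  ≥
u = 3, v = 3 ↦ 3  ≥
So 13 of the 16 assignments meet the threshold.

13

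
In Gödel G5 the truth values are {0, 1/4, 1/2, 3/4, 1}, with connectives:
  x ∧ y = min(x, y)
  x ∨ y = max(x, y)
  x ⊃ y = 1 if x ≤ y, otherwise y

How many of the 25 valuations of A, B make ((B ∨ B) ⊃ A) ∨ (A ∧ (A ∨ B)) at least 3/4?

value 1: 15 assignments (counts)
value 3/4: 1 assignment (counts)
value 1/2: 2 assignments
value 1/4: 3 assignments
value 0: 4 assignments
So 16 of the 25 assignments meet the threshold.

16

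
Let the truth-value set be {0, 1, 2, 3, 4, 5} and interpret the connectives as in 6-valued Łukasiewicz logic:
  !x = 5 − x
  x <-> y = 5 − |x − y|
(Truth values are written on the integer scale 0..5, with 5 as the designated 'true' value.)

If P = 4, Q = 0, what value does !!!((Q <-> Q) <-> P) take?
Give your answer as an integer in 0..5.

Q <-> Q = 0 <-> 0 = 5
(Q <-> Q) <-> P = 5 <-> 4 = 4
!((Q <-> Q) <-> P) = !4 = 1
!!((Q <-> Q) <-> P) = !1 = 4
!!!((Q <-> Q) <-> P) = !4 = 1

1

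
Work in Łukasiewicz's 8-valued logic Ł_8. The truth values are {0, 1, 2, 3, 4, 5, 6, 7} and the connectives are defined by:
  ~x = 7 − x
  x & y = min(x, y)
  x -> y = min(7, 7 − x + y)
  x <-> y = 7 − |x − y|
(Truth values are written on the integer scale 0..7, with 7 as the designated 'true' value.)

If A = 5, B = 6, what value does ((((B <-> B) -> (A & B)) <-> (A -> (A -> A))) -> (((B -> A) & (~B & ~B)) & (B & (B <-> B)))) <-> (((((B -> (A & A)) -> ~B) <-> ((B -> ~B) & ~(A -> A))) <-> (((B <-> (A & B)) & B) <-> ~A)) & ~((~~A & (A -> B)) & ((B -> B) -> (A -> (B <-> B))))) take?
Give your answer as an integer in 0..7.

6

B <-> B = 6 <-> 6 = 7
A & B = 5 & 6 = 5
(B <-> B) -> (A & B) = 7 -> 5 = 5
A -> A = 5 -> 5 = 7
A -> (A -> A) = 5 -> 7 = 7
((B <-> B) -> (A & B)) <-> (A -> (A -> A)) = 5 <-> 7 = 5
B -> A = 6 -> 5 = 6
~B = ~6 = 1
~B = ~6 = 1
~B & ~B = 1 & 1 = 1
(B -> A) & (~B & ~B) = 6 & 1 = 1
B <-> B = 6 <-> 6 = 7
B & (B <-> B) = 6 & 7 = 6
((B -> A) & (~B & ~B)) & (B & (B <-> B)) = 1 & 6 = 1
(((B <-> B) -> (A & B)) <-> (A -> (A -> A))) -> (((B -> A) & (~B & ~B)) & (B & (B <-> B))) = 5 -> 1 = 3
A & A = 5 & 5 = 5
B -> (A & A) = 6 -> 5 = 6
~B = ~6 = 1
(B -> (A & A)) -> ~B = 6 -> 1 = 2
~B = ~6 = 1
B -> ~B = 6 -> 1 = 2
A -> A = 5 -> 5 = 7
~(A -> A) = ~7 = 0
(B -> ~B) & ~(A -> A) = 2 & 0 = 0
((B -> (A & A)) -> ~B) <-> ((B -> ~B) & ~(A -> A)) = 2 <-> 0 = 5
A & B = 5 & 6 = 5
B <-> (A & B) = 6 <-> 5 = 6
(B <-> (A & B)) & B = 6 & 6 = 6
~A = ~5 = 2
((B <-> (A & B)) & B) <-> ~A = 6 <-> 2 = 3
(((B -> (A & A)) -> ~B) <-> ((B -> ~B) & ~(A -> A))) <-> (((B <-> (A & B)) & B) <-> ~A) = 5 <-> 3 = 5
~A = ~5 = 2
~~A = ~2 = 5
A -> B = 5 -> 6 = 7
~~A & (A -> B) = 5 & 7 = 5
B -> B = 6 -> 6 = 7
B <-> B = 6 <-> 6 = 7
A -> (B <-> B) = 5 -> 7 = 7
(B -> B) -> (A -> (B <-> B)) = 7 -> 7 = 7
(~~A & (A -> B)) & ((B -> B) -> (A -> (B <-> B))) = 5 & 7 = 5
~((~~A & (A -> B)) & ((B -> B) -> (A -> (B <-> B)))) = ~5 = 2
((((B -> (A & A)) -> ~B) <-> ((B -> ~B) & ~(A -> A))) <-> (((B <-> (A & B)) & B) <-> ~A)) & ~((~~A & (A -> B)) & ((B -> B) -> (A -> (B <-> B)))) = 5 & 2 = 2
((((B <-> B) -> (A & B)) <-> (A -> (A -> A))) -> (((B -> A) & (~B & ~B)) & (B & (B <-> B)))) <-> (((((B -> (A & A)) -> ~B) <-> ((B -> ~B) & ~(A -> A))) <-> (((B <-> (A & B)) & B) <-> ~A)) & ~((~~A & (A -> B)) & ((B -> B) -> (A -> (B <-> B))))) = 3 <-> 2 = 6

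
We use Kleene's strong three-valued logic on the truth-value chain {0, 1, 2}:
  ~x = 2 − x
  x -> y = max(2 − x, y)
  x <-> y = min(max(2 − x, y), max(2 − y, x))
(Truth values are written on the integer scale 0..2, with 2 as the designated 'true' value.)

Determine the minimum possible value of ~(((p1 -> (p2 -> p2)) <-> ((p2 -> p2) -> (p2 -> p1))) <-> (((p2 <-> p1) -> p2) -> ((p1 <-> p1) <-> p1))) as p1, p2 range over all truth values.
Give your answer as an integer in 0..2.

0

Take p1 = 0, p2 = 0:
p2 -> p2 = 0 -> 0 = 2
p1 -> (p2 -> p2) = 0 -> 2 = 2
p2 -> p2 = 0 -> 0 = 2
p2 -> p1 = 0 -> 0 = 2
(p2 -> p2) -> (p2 -> p1) = 2 -> 2 = 2
(p1 -> (p2 -> p2)) <-> ((p2 -> p2) -> (p2 -> p1)) = 2 <-> 2 = 2
p2 <-> p1 = 0 <-> 0 = 2
(p2 <-> p1) -> p2 = 2 -> 0 = 0
p1 <-> p1 = 0 <-> 0 = 2
(p1 <-> p1) <-> p1 = 2 <-> 0 = 0
((p2 <-> p1) -> p2) -> ((p1 <-> p1) <-> p1) = 0 -> 0 = 2
((p1 -> (p2 -> p2)) <-> ((p2 -> p2) -> (p2 -> p1))) <-> (((p2 <-> p1) -> p2) -> ((p1 <-> p1) <-> p1)) = 2 <-> 2 = 2
~(((p1 -> (p2 -> p2)) <-> ((p2 -> p2) -> (p2 -> p1))) <-> (((p2 <-> p1) -> p2) -> ((p1 <-> p1) <-> p1))) = ~2 = 0
No assignment yields a value below 0, so this is the minimum.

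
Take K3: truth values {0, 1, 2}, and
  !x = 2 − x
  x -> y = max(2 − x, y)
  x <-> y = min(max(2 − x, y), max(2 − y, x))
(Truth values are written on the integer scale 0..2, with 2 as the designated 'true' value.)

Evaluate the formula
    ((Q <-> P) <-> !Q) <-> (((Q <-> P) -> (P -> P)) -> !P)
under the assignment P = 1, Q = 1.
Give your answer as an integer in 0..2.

1

Q <-> P = 1 <-> 1 = 1
!Q = !1 = 1
(Q <-> P) <-> !Q = 1 <-> 1 = 1
Q <-> P = 1 <-> 1 = 1
P -> P = 1 -> 1 = 1
(Q <-> P) -> (P -> P) = 1 -> 1 = 1
!P = !1 = 1
((Q <-> P) -> (P -> P)) -> !P = 1 -> 1 = 1
((Q <-> P) <-> !Q) <-> (((Q <-> P) -> (P -> P)) -> !P) = 1 <-> 1 = 1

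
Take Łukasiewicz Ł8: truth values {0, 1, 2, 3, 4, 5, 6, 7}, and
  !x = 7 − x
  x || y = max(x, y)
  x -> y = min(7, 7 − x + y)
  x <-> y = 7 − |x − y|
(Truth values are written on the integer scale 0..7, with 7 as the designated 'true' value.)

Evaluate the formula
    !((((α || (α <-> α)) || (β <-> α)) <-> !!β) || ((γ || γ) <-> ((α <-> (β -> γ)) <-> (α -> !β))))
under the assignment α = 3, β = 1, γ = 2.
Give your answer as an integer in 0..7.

α <-> α = 3 <-> 3 = 7
α || (α <-> α) = 3 || 7 = 7
β <-> α = 1 <-> 3 = 5
(α || (α <-> α)) || (β <-> α) = 7 || 5 = 7
!β = !1 = 6
!!β = !6 = 1
((α || (α <-> α)) || (β <-> α)) <-> !!β = 7 <-> 1 = 1
γ || γ = 2 || 2 = 2
β -> γ = 1 -> 2 = 7
α <-> (β -> γ) = 3 <-> 7 = 3
!β = !1 = 6
α -> !β = 3 -> 6 = 7
(α <-> (β -> γ)) <-> (α -> !β) = 3 <-> 7 = 3
(γ || γ) <-> ((α <-> (β -> γ)) <-> (α -> !β)) = 2 <-> 3 = 6
(((α || (α <-> α)) || (β <-> α)) <-> !!β) || ((γ || γ) <-> ((α <-> (β -> γ)) <-> (α -> !β))) = 1 || 6 = 6
!((((α || (α <-> α)) || (β <-> α)) <-> !!β) || ((γ || γ) <-> ((α <-> (β -> γ)) <-> (α -> !β)))) = !6 = 1

1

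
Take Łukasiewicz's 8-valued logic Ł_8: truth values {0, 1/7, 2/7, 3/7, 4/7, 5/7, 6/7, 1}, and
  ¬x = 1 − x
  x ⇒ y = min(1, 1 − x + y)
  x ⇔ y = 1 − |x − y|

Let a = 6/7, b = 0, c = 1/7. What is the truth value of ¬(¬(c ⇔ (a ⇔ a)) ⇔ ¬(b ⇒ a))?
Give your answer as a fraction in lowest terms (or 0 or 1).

a ⇔ a = 6/7 ⇔ 6/7 = 1
c ⇔ (a ⇔ a) = 1/7 ⇔ 1 = 1/7
¬(c ⇔ (a ⇔ a)) = ¬1/7 = 6/7
b ⇒ a = 0 ⇒ 6/7 = 1
¬(b ⇒ a) = ¬1 = 0
¬(c ⇔ (a ⇔ a)) ⇔ ¬(b ⇒ a) = 6/7 ⇔ 0 = 1/7
¬(¬(c ⇔ (a ⇔ a)) ⇔ ¬(b ⇒ a)) = ¬1/7 = 6/7

6/7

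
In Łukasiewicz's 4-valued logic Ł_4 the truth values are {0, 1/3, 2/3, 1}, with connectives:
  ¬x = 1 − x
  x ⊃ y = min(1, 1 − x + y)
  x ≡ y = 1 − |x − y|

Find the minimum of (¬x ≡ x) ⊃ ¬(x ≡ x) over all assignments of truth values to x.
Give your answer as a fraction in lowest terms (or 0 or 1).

Take x = 1/3:
¬x = ¬1/3 = 2/3
¬x ≡ x = 2/3 ≡ 1/3 = 2/3
x ≡ x = 1/3 ≡ 1/3 = 1
¬(x ≡ x) = ¬1 = 0
(¬x ≡ x) ⊃ ¬(x ≡ x) = 2/3 ⊃ 0 = 1/3
No assignment yields a value below 1/3, so this is the minimum.

1/3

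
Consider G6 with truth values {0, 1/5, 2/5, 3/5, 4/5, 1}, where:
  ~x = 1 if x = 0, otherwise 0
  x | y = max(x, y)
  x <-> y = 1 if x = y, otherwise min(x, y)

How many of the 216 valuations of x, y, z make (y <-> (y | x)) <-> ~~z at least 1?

110

value 1: 110 assignments (counts)
value 4/5: 5 assignments
value 3/5: 10 assignments
value 2/5: 15 assignments
value 1/5: 20 assignments
value 0: 56 assignments
So 110 of the 216 assignments meet the threshold.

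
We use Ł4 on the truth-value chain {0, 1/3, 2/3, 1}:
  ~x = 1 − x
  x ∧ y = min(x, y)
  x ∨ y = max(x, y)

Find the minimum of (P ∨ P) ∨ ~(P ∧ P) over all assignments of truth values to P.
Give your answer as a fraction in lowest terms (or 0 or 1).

2/3

Take P = 1/3:
P ∨ P = 1/3 ∨ 1/3 = 1/3
P ∧ P = 1/3 ∧ 1/3 = 1/3
~(P ∧ P) = ~1/3 = 2/3
(P ∨ P) ∨ ~(P ∧ P) = 1/3 ∨ 2/3 = 2/3
No assignment yields a value below 2/3, so this is the minimum.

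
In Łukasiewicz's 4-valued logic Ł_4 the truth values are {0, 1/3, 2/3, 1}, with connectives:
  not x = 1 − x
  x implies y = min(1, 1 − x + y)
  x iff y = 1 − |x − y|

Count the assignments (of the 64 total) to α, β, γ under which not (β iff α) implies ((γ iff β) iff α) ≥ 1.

51

value 1: 51 assignments (counts)
value 2/3: 8 assignments
value 1/3: 3 assignments
value 0: 2 assignments
So 51 of the 64 assignments meet the threshold.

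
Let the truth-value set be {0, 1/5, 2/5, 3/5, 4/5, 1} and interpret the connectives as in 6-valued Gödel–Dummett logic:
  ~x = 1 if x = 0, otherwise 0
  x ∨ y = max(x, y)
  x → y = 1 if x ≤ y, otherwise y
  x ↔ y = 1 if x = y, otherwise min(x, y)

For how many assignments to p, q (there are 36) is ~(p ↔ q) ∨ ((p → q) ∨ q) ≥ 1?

26

value 1: 26 assignments (counts)
value 4/5: 1 assignment
value 3/5: 2 assignments
value 2/5: 3 assignments
value 1/5: 4 assignments
So 26 of the 36 assignments meet the threshold.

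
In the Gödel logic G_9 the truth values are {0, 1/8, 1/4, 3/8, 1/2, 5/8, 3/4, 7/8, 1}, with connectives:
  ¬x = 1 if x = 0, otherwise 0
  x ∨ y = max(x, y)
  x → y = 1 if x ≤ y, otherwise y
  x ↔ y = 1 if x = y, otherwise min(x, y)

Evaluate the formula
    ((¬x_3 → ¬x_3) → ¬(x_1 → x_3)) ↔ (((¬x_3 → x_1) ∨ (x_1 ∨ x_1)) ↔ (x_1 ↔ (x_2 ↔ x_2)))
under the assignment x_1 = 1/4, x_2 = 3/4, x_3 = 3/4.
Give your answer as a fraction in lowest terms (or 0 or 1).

0

¬x_3 = ¬3/4 = 0
¬x_3 = ¬3/4 = 0
¬x_3 → ¬x_3 = 0 → 0 = 1
x_1 → x_3 = 1/4 → 3/4 = 1
¬(x_1 → x_3) = ¬1 = 0
(¬x_3 → ¬x_3) → ¬(x_1 → x_3) = 1 → 0 = 0
¬x_3 = ¬3/4 = 0
¬x_3 → x_1 = 0 → 1/4 = 1
x_1 ∨ x_1 = 1/4 ∨ 1/4 = 1/4
(¬x_3 → x_1) ∨ (x_1 ∨ x_1) = 1 ∨ 1/4 = 1
x_2 ↔ x_2 = 3/4 ↔ 3/4 = 1
x_1 ↔ (x_2 ↔ x_2) = 1/4 ↔ 1 = 1/4
((¬x_3 → x_1) ∨ (x_1 ∨ x_1)) ↔ (x_1 ↔ (x_2 ↔ x_2)) = 1 ↔ 1/4 = 1/4
((¬x_3 → ¬x_3) → ¬(x_1 → x_3)) ↔ (((¬x_3 → x_1) ∨ (x_1 ∨ x_1)) ↔ (x_1 ↔ (x_2 ↔ x_2))) = 0 ↔ 1/4 = 0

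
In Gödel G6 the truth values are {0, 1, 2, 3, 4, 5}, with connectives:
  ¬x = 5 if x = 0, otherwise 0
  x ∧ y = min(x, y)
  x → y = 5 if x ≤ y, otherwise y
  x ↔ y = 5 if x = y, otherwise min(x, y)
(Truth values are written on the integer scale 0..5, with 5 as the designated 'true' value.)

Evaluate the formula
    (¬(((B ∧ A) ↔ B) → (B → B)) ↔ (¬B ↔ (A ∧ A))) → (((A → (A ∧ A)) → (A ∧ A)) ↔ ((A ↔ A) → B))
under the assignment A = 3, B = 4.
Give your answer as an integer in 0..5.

B ∧ A = 4 ∧ 3 = 3
(B ∧ A) ↔ B = 3 ↔ 4 = 3
B → B = 4 → 4 = 5
((B ∧ A) ↔ B) → (B → B) = 3 → 5 = 5
¬(((B ∧ A) ↔ B) → (B → B)) = ¬5 = 0
¬B = ¬4 = 0
A ∧ A = 3 ∧ 3 = 3
¬B ↔ (A ∧ A) = 0 ↔ 3 = 0
¬(((B ∧ A) ↔ B) → (B → B)) ↔ (¬B ↔ (A ∧ A)) = 0 ↔ 0 = 5
A ∧ A = 3 ∧ 3 = 3
A → (A ∧ A) = 3 → 3 = 5
A ∧ A = 3 ∧ 3 = 3
(A → (A ∧ A)) → (A ∧ A) = 5 → 3 = 3
A ↔ A = 3 ↔ 3 = 5
(A ↔ A) → B = 5 → 4 = 4
((A → (A ∧ A)) → (A ∧ A)) ↔ ((A ↔ A) → B) = 3 ↔ 4 = 3
(¬(((B ∧ A) ↔ B) → (B → B)) ↔ (¬B ↔ (A ∧ A))) → (((A → (A ∧ A)) → (A ∧ A)) ↔ ((A ↔ A) → B)) = 5 → 3 = 3

3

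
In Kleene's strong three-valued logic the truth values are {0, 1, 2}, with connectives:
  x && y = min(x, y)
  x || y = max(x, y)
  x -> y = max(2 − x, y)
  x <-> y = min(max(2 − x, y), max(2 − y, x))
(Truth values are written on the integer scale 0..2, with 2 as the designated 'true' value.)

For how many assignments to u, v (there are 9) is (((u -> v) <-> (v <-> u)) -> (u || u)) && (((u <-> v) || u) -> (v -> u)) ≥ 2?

u = 0, v = 0 ↦ 0  <
u = 0, v = 1 ↦ 1  <
u = 0, v = 2 ↦ 2  ≥
u = 1, v = 0 ↦ 1  <
u = 1, v = 1 ↦ 1  <
u = 1, v = 2 ↦ 1  <
u = 2, v = 0 ↦ 2  ≥
u = 2, v = 1 ↦ 2  ≥
u = 2, v = 2 ↦ 2  ≥
So 4 of the 9 assignments meet the threshold.

4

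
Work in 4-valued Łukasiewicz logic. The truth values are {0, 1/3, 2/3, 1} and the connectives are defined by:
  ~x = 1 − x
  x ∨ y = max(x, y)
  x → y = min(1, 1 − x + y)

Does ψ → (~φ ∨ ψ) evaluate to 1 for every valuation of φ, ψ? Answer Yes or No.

Yes

φ = 0, ψ = 0 ↦ 1
φ = 0, ψ = 1/3 ↦ 1
φ = 0, ψ = 2/3 ↦ 1
φ = 0, ψ = 1 ↦ 1
φ = 1/3, ψ = 0 ↦ 1
φ = 1/3, ψ = 1/3 ↦ 1
φ = 1/3, ψ = 2/3 ↦ 1
φ = 1/3, ψ = 1 ↦ 1
φ = 2/3, ψ = 0 ↦ 1
φ = 2/3, ψ = 1/3 ↦ 1
φ = 2/3, ψ = 2/3 ↦ 1
φ = 2/3, ψ = 1 ↦ 1
φ = 1, ψ = 0 ↦ 1
φ = 1, ψ = 1/3 ↦ 1
φ = 1, ψ = 2/3 ↦ 1
φ = 1, ψ = 1 ↦ 1
Every assignment gives a value ≥ 1.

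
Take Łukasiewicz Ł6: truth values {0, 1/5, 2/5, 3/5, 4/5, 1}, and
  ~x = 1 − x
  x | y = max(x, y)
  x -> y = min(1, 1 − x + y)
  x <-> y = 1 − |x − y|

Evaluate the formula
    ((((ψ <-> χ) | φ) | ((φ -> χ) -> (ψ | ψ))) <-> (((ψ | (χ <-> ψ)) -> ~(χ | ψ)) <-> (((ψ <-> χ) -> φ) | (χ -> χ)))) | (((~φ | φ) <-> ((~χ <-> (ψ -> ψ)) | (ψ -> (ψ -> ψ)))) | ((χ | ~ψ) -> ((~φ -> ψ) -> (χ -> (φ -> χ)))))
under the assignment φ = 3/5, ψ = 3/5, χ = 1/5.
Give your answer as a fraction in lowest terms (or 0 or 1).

1

ψ <-> χ = 3/5 <-> 1/5 = 3/5
(ψ <-> χ) | φ = 3/5 | 3/5 = 3/5
φ -> χ = 3/5 -> 1/5 = 3/5
ψ | ψ = 3/5 | 3/5 = 3/5
(φ -> χ) -> (ψ | ψ) = 3/5 -> 3/5 = 1
((ψ <-> χ) | φ) | ((φ -> χ) -> (ψ | ψ)) = 3/5 | 1 = 1
χ <-> ψ = 1/5 <-> 3/5 = 3/5
ψ | (χ <-> ψ) = 3/5 | 3/5 = 3/5
χ | ψ = 1/5 | 3/5 = 3/5
~(χ | ψ) = ~3/5 = 2/5
(ψ | (χ <-> ψ)) -> ~(χ | ψ) = 3/5 -> 2/5 = 4/5
ψ <-> χ = 3/5 <-> 1/5 = 3/5
(ψ <-> χ) -> φ = 3/5 -> 3/5 = 1
χ -> χ = 1/5 -> 1/5 = 1
((ψ <-> χ) -> φ) | (χ -> χ) = 1 | 1 = 1
((ψ | (χ <-> ψ)) -> ~(χ | ψ)) <-> (((ψ <-> χ) -> φ) | (χ -> χ)) = 4/5 <-> 1 = 4/5
(((ψ <-> χ) | φ) | ((φ -> χ) -> (ψ | ψ))) <-> (((ψ | (χ <-> ψ)) -> ~(χ | ψ)) <-> (((ψ <-> χ) -> φ) | (χ -> χ))) = 1 <-> 4/5 = 4/5
~φ = ~3/5 = 2/5
~φ | φ = 2/5 | 3/5 = 3/5
~χ = ~1/5 = 4/5
ψ -> ψ = 3/5 -> 3/5 = 1
~χ <-> (ψ -> ψ) = 4/5 <-> 1 = 4/5
ψ -> ψ = 3/5 -> 3/5 = 1
ψ -> (ψ -> ψ) = 3/5 -> 1 = 1
(~χ <-> (ψ -> ψ)) | (ψ -> (ψ -> ψ)) = 4/5 | 1 = 1
(~φ | φ) <-> ((~χ <-> (ψ -> ψ)) | (ψ -> (ψ -> ψ))) = 3/5 <-> 1 = 3/5
~ψ = ~3/5 = 2/5
χ | ~ψ = 1/5 | 2/5 = 2/5
~φ = ~3/5 = 2/5
~φ -> ψ = 2/5 -> 3/5 = 1
φ -> χ = 3/5 -> 1/5 = 3/5
χ -> (φ -> χ) = 1/5 -> 3/5 = 1
(~φ -> ψ) -> (χ -> (φ -> χ)) = 1 -> 1 = 1
(χ | ~ψ) -> ((~φ -> ψ) -> (χ -> (φ -> χ))) = 2/5 -> 1 = 1
((~φ | φ) <-> ((~χ <-> (ψ -> ψ)) | (ψ -> (ψ -> ψ)))) | ((χ | ~ψ) -> ((~φ -> ψ) -> (χ -> (φ -> χ)))) = 3/5 | 1 = 1
((((ψ <-> χ) | φ) | ((φ -> χ) -> (ψ | ψ))) <-> (((ψ | (χ <-> ψ)) -> ~(χ | ψ)) <-> (((ψ <-> χ) -> φ) | (χ -> χ)))) | (((~φ | φ) <-> ((~χ <-> (ψ -> ψ)) | (ψ -> (ψ -> ψ)))) | ((χ | ~ψ) -> ((~φ -> ψ) -> (χ -> (φ -> χ))))) = 4/5 | 1 = 1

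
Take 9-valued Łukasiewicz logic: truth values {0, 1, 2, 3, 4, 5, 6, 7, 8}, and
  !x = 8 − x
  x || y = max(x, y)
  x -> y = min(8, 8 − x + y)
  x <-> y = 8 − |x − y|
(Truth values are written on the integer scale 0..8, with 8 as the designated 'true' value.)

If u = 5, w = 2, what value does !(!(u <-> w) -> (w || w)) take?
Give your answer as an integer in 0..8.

u <-> w = 5 <-> 2 = 5
!(u <-> w) = !5 = 3
w || w = 2 || 2 = 2
!(u <-> w) -> (w || w) = 3 -> 2 = 7
!(!(u <-> w) -> (w || w)) = !7 = 1

1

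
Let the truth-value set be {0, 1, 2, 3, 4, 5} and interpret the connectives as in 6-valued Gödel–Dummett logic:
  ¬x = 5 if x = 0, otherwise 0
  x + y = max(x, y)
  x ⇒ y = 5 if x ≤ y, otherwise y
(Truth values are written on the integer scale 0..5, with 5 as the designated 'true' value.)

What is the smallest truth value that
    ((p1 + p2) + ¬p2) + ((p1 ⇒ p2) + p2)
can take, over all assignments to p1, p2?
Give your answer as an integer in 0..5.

2

Take p1 = 2, p2 = 1:
p1 + p2 = 2 + 1 = 2
¬p2 = ¬1 = 0
(p1 + p2) + ¬p2 = 2 + 0 = 2
p1 ⇒ p2 = 2 ⇒ 1 = 1
(p1 ⇒ p2) + p2 = 1 + 1 = 1
((p1 + p2) + ¬p2) + ((p1 ⇒ p2) + p2) = 2 + 1 = 2
No assignment yields a value below 2, so this is the minimum.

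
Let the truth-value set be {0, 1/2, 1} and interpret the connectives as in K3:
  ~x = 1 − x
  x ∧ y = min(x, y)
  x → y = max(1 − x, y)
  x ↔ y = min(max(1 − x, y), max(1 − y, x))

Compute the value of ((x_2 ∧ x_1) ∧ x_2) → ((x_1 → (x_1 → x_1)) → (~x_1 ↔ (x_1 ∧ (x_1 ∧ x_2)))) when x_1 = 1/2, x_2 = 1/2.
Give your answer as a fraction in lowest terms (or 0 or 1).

x_2 ∧ x_1 = 1/2 ∧ 1/2 = 1/2
(x_2 ∧ x_1) ∧ x_2 = 1/2 ∧ 1/2 = 1/2
x_1 → x_1 = 1/2 → 1/2 = 1/2
x_1 → (x_1 → x_1) = 1/2 → 1/2 = 1/2
~x_1 = ~1/2 = 1/2
x_1 ∧ x_2 = 1/2 ∧ 1/2 = 1/2
x_1 ∧ (x_1 ∧ x_2) = 1/2 ∧ 1/2 = 1/2
~x_1 ↔ (x_1 ∧ (x_1 ∧ x_2)) = 1/2 ↔ 1/2 = 1/2
(x_1 → (x_1 → x_1)) → (~x_1 ↔ (x_1 ∧ (x_1 ∧ x_2))) = 1/2 → 1/2 = 1/2
((x_2 ∧ x_1) ∧ x_2) → ((x_1 → (x_1 → x_1)) → (~x_1 ↔ (x_1 ∧ (x_1 ∧ x_2)))) = 1/2 → 1/2 = 1/2

1/2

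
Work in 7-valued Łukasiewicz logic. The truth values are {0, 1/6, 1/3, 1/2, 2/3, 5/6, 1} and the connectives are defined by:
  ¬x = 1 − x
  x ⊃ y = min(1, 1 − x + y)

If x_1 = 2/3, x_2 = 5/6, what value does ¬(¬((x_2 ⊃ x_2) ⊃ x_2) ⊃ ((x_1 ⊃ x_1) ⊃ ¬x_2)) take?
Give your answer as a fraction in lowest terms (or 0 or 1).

x_2 ⊃ x_2 = 5/6 ⊃ 5/6 = 1
(x_2 ⊃ x_2) ⊃ x_2 = 1 ⊃ 5/6 = 5/6
¬((x_2 ⊃ x_2) ⊃ x_2) = ¬5/6 = 1/6
x_1 ⊃ x_1 = 2/3 ⊃ 2/3 = 1
¬x_2 = ¬5/6 = 1/6
(x_1 ⊃ x_1) ⊃ ¬x_2 = 1 ⊃ 1/6 = 1/6
¬((x_2 ⊃ x_2) ⊃ x_2) ⊃ ((x_1 ⊃ x_1) ⊃ ¬x_2) = 1/6 ⊃ 1/6 = 1
¬(¬((x_2 ⊃ x_2) ⊃ x_2) ⊃ ((x_1 ⊃ x_1) ⊃ ¬x_2)) = ¬1 = 0

0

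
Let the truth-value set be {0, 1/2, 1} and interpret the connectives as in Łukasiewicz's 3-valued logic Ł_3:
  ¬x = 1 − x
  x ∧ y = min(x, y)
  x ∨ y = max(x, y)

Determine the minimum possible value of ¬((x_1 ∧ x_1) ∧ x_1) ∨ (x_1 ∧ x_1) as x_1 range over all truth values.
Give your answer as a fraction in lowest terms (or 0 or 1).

Take x_1 = 1/2:
x_1 ∧ x_1 = 1/2 ∧ 1/2 = 1/2
(x_1 ∧ x_1) ∧ x_1 = 1/2 ∧ 1/2 = 1/2
¬((x_1 ∧ x_1) ∧ x_1) = ¬1/2 = 1/2
x_1 ∧ x_1 = 1/2 ∧ 1/2 = 1/2
¬((x_1 ∧ x_1) ∧ x_1) ∨ (x_1 ∧ x_1) = 1/2 ∨ 1/2 = 1/2
No assignment yields a value below 1/2, so this is the minimum.

1/2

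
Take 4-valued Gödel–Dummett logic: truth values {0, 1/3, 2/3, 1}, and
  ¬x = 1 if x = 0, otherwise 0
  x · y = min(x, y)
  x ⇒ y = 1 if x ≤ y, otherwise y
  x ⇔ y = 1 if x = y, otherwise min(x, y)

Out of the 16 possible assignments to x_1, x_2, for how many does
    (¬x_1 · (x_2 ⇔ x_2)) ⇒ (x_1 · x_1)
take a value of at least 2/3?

12

x_1 = 0, x_2 = 0 ↦ 0  <
x_1 = 0, x_2 = 1/3 ↦ 0  <
x_1 = 0, x_2 = 2/3 ↦ 0  <
x_1 = 0, x_2 = 1 ↦ 0  <
x_1 = 1/3, x_2 = 0 ↦ 1  ≥
x_1 = 1/3, x_2 = 1/3 ↦ 1  ≥
x_1 = 1/3, x_2 = 2/3 ↦ 1  ≥
x_1 = 1/3, x_2 = 1 ↦ 1  ≥
x_1 = 2/3, x_2 = 0 ↦ 1  ≥
x_1 = 2/3, x_2 = 1/3 ↦ 1  ≥
x_1 = 2/3, x_2 = 2/3 ↦ 1  ≥
x_1 = 2/3, x_2 = 1 ↦ 1  ≥
x_1 = 1, x_2 = 0 ↦ 1  ≥
x_1 = 1, x_2 = 1/3 ↦ 1  ≥
x_1 = 1, x_2 = 2/3 ↦ 1  ≥
x_1 = 1, x_2 = 1 ↦ 1  ≥
So 12 of the 16 assignments meet the threshold.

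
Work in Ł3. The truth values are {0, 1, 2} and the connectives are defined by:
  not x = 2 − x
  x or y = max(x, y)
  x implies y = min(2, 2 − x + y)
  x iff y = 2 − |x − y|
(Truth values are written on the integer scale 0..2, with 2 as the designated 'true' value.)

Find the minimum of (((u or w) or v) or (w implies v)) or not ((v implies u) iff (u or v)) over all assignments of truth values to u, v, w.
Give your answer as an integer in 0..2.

Take u = 1, v = 0, w = 1:
u or w = 1 or 1 = 1
(u or w) or v = 1 or 0 = 1
w implies v = 1 implies 0 = 1
((u or w) or v) or (w implies v) = 1 or 1 = 1
v implies u = 0 implies 1 = 2
u or v = 1 or 0 = 1
(v implies u) iff (u or v) = 2 iff 1 = 1
not ((v implies u) iff (u or v)) = not 1 = 1
(((u or w) or v) or (w implies v)) or not ((v implies u) iff (u or v)) = 1 or 1 = 1
No assignment yields a value below 1, so this is the minimum.

1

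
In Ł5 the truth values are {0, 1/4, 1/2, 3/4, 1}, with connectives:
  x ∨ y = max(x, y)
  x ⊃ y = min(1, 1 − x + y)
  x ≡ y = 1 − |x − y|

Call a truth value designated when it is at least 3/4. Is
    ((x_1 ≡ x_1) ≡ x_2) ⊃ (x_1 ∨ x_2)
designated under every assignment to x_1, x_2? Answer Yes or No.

Yes

At x_1 = 1/4, x_2 = 1/4, for instance:
x_1 ≡ x_1 = 1/4 ≡ 1/4 = 1
(x_1 ≡ x_1) ≡ x_2 = 1 ≡ 1/4 = 1/4
x_1 ∨ x_2 = 1/4 ∨ 1/4 = 1/4
((x_1 ≡ x_1) ≡ x_2) ⊃ (x_1 ∨ x_2) = 1/4 ⊃ 1/4 = 1
and checking the remaining 24 assignments likewise gives ≥ 3/4 in every case.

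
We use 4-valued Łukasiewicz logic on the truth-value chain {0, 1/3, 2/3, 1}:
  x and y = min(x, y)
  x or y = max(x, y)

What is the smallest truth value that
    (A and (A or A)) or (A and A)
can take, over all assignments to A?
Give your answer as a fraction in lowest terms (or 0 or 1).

Take A = 0:
A or A = 0 or 0 = 0
A and (A or A) = 0 and 0 = 0
A and A = 0 and 0 = 0
(A and (A or A)) or (A and A) = 0 or 0 = 0
No assignment yields a value below 0, so this is the minimum.

0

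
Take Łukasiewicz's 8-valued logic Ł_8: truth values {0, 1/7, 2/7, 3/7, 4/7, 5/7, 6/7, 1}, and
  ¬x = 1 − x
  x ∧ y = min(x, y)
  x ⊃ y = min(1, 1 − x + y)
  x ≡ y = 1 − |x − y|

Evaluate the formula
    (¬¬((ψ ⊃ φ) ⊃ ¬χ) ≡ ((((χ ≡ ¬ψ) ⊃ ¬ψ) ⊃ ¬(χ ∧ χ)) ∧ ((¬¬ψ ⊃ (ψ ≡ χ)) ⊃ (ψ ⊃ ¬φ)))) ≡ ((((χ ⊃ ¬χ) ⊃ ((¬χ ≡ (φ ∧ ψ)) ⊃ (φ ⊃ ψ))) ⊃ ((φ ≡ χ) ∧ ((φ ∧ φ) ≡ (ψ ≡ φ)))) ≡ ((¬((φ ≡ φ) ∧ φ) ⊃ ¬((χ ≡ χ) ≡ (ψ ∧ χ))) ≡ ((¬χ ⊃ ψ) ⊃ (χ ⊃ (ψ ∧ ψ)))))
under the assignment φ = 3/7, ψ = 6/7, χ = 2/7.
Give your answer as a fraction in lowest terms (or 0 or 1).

6/7

ψ ⊃ φ = 6/7 ⊃ 3/7 = 4/7
¬χ = ¬2/7 = 5/7
(ψ ⊃ φ) ⊃ ¬χ = 4/7 ⊃ 5/7 = 1
¬((ψ ⊃ φ) ⊃ ¬χ) = ¬1 = 0
¬¬((ψ ⊃ φ) ⊃ ¬χ) = ¬0 = 1
¬ψ = ¬6/7 = 1/7
χ ≡ ¬ψ = 2/7 ≡ 1/7 = 6/7
¬ψ = ¬6/7 = 1/7
(χ ≡ ¬ψ) ⊃ ¬ψ = 6/7 ⊃ 1/7 = 2/7
χ ∧ χ = 2/7 ∧ 2/7 = 2/7
¬(χ ∧ χ) = ¬2/7 = 5/7
((χ ≡ ¬ψ) ⊃ ¬ψ) ⊃ ¬(χ ∧ χ) = 2/7 ⊃ 5/7 = 1
¬ψ = ¬6/7 = 1/7
¬¬ψ = ¬1/7 = 6/7
ψ ≡ χ = 6/7 ≡ 2/7 = 3/7
¬¬ψ ⊃ (ψ ≡ χ) = 6/7 ⊃ 3/7 = 4/7
¬φ = ¬3/7 = 4/7
ψ ⊃ ¬φ = 6/7 ⊃ 4/7 = 5/7
(¬¬ψ ⊃ (ψ ≡ χ)) ⊃ (ψ ⊃ ¬φ) = 4/7 ⊃ 5/7 = 1
(((χ ≡ ¬ψ) ⊃ ¬ψ) ⊃ ¬(χ ∧ χ)) ∧ ((¬¬ψ ⊃ (ψ ≡ χ)) ⊃ (ψ ⊃ ¬φ)) = 1 ∧ 1 = 1
¬¬((ψ ⊃ φ) ⊃ ¬χ) ≡ ((((χ ≡ ¬ψ) ⊃ ¬ψ) ⊃ ¬(χ ∧ χ)) ∧ ((¬¬ψ ⊃ (ψ ≡ χ)) ⊃ (ψ ⊃ ¬φ))) = 1 ≡ 1 = 1
¬χ = ¬2/7 = 5/7
χ ⊃ ¬χ = 2/7 ⊃ 5/7 = 1
¬χ = ¬2/7 = 5/7
φ ∧ ψ = 3/7 ∧ 6/7 = 3/7
¬χ ≡ (φ ∧ ψ) = 5/7 ≡ 3/7 = 5/7
φ ⊃ ψ = 3/7 ⊃ 6/7 = 1
(¬χ ≡ (φ ∧ ψ)) ⊃ (φ ⊃ ψ) = 5/7 ⊃ 1 = 1
(χ ⊃ ¬χ) ⊃ ((¬χ ≡ (φ ∧ ψ)) ⊃ (φ ⊃ ψ)) = 1 ⊃ 1 = 1
φ ≡ χ = 3/7 ≡ 2/7 = 6/7
φ ∧ φ = 3/7 ∧ 3/7 = 3/7
ψ ≡ φ = 6/7 ≡ 3/7 = 4/7
(φ ∧ φ) ≡ (ψ ≡ φ) = 3/7 ≡ 4/7 = 6/7
(φ ≡ χ) ∧ ((φ ∧ φ) ≡ (ψ ≡ φ)) = 6/7 ∧ 6/7 = 6/7
((χ ⊃ ¬χ) ⊃ ((¬χ ≡ (φ ∧ ψ)) ⊃ (φ ⊃ ψ))) ⊃ ((φ ≡ χ) ∧ ((φ ∧ φ) ≡ (ψ ≡ φ))) = 1 ⊃ 6/7 = 6/7
φ ≡ φ = 3/7 ≡ 3/7 = 1
(φ ≡ φ) ∧ φ = 1 ∧ 3/7 = 3/7
¬((φ ≡ φ) ∧ φ) = ¬3/7 = 4/7
χ ≡ χ = 2/7 ≡ 2/7 = 1
ψ ∧ χ = 6/7 ∧ 2/7 = 2/7
(χ ≡ χ) ≡ (ψ ∧ χ) = 1 ≡ 2/7 = 2/7
¬((χ ≡ χ) ≡ (ψ ∧ χ)) = ¬2/7 = 5/7
¬((φ ≡ φ) ∧ φ) ⊃ ¬((χ ≡ χ) ≡ (ψ ∧ χ)) = 4/7 ⊃ 5/7 = 1
¬χ = ¬2/7 = 5/7
¬χ ⊃ ψ = 5/7 ⊃ 6/7 = 1
ψ ∧ ψ = 6/7 ∧ 6/7 = 6/7
χ ⊃ (ψ ∧ ψ) = 2/7 ⊃ 6/7 = 1
(¬χ ⊃ ψ) ⊃ (χ ⊃ (ψ ∧ ψ)) = 1 ⊃ 1 = 1
(¬((φ ≡ φ) ∧ φ) ⊃ ¬((χ ≡ χ) ≡ (ψ ∧ χ))) ≡ ((¬χ ⊃ ψ) ⊃ (χ ⊃ (ψ ∧ ψ))) = 1 ≡ 1 = 1
(((χ ⊃ ¬χ) ⊃ ((¬χ ≡ (φ ∧ ψ)) ⊃ (φ ⊃ ψ))) ⊃ ((φ ≡ χ) ∧ ((φ ∧ φ) ≡ (ψ ≡ φ)))) ≡ ((¬((φ ≡ φ) ∧ φ) ⊃ ¬((χ ≡ χ) ≡ (ψ ∧ χ))) ≡ ((¬χ ⊃ ψ) ⊃ (χ ⊃ (ψ ∧ ψ)))) = 6/7 ≡ 1 = 6/7
(¬¬((ψ ⊃ φ) ⊃ ¬χ) ≡ ((((χ ≡ ¬ψ) ⊃ ¬ψ) ⊃ ¬(χ ∧ χ)) ∧ ((¬¬ψ ⊃ (ψ ≡ χ)) ⊃ (ψ ⊃ ¬φ)))) ≡ ((((χ ⊃ ¬χ) ⊃ ((¬χ ≡ (φ ∧ ψ)) ⊃ (φ ⊃ ψ))) ⊃ ((φ ≡ χ) ∧ ((φ ∧ φ) ≡ (ψ ≡ φ)))) ≡ ((¬((φ ≡ φ) ∧ φ) ⊃ ¬((χ ≡ χ) ≡ (ψ ∧ χ))) ≡ ((¬χ ⊃ ψ) ⊃ (χ ⊃ (ψ ∧ ψ))))) = 1 ≡ 6/7 = 6/7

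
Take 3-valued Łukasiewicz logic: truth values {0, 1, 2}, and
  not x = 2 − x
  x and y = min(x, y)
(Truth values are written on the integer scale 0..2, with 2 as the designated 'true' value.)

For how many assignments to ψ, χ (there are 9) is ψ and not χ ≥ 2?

1

ψ = 0, χ = 0 ↦ 0  <
ψ = 0, χ = 1 ↦ 0  <
ψ = 0, χ = 2 ↦ 0  <
ψ = 1, χ = 0 ↦ 1  <
ψ = 1, χ = 1 ↦ 1  <
ψ = 1, χ = 2 ↦ 0  <
ψ = 2, χ = 0 ↦ 2  ≥
ψ = 2, χ = 1 ↦ 1  <
ψ = 2, χ = 2 ↦ 0  <
So 1 of the 9 assignments meets the threshold.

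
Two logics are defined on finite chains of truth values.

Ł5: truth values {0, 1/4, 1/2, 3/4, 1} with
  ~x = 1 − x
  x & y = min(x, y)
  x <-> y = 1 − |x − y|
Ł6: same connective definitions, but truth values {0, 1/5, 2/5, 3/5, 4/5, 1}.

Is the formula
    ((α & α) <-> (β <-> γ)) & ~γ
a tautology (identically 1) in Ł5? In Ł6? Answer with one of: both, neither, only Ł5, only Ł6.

In Ł5: at α = 0, β = 0, γ = 0 the value is 0 — not a tautology.
In Ł6: at α = 0, β = 0, γ = 0 the value is 0 — not a tautology.

neither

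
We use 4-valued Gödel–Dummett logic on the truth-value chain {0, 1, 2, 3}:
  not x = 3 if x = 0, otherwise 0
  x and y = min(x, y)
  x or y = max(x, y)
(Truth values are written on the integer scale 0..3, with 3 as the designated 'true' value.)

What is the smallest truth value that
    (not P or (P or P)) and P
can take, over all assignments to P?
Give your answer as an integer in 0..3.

0

Take P = 0:
not P = not 0 = 3
P or P = 0 or 0 = 0
not P or (P or P) = 3 or 0 = 3
(not P or (P or P)) and P = 3 and 0 = 0
No assignment yields a value below 0, so this is the minimum.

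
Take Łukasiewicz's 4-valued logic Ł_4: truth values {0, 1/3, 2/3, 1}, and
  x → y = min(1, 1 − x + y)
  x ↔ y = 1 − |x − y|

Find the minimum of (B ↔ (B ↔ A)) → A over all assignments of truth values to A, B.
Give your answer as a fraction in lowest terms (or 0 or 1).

Take A = 0, B = 1/3:
B ↔ A = 1/3 ↔ 0 = 2/3
B ↔ (B ↔ A) = 1/3 ↔ 2/3 = 2/3
(B ↔ (B ↔ A)) → A = 2/3 → 0 = 1/3
No assignment yields a value below 1/3, so this is the minimum.

1/3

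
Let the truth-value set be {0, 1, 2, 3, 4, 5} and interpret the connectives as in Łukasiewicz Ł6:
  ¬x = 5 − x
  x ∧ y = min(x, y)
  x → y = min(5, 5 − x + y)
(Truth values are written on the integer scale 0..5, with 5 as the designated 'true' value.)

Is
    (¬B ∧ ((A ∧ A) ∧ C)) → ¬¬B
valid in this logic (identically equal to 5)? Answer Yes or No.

No

Counterexample: take A = 1, B = 0, C = 1.
¬B = ¬0 = 5
A ∧ A = 1 ∧ 1 = 1
(A ∧ A) ∧ C = 1 ∧ 1 = 1
¬B ∧ ((A ∧ A) ∧ C) = 5 ∧ 1 = 1
¬B = ¬0 = 5
¬¬B = ¬5 = 0
(¬B ∧ ((A ∧ A) ∧ C)) → ¬¬B = 1 → 0 = 4
This gives 4 ≠ 5.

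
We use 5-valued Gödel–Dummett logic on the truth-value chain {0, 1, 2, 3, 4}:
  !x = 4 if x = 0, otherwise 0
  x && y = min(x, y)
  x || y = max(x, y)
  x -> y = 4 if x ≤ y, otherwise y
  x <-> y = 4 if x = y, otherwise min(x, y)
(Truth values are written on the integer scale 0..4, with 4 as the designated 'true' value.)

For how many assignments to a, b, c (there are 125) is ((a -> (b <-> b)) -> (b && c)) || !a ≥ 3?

41

value 4: 29 assignments (counts)
value 3: 12 assignments (counts)
value 2: 20 assignments
value 1: 28 assignments
value 0: 36 assignments
So 41 of the 125 assignments meet the threshold.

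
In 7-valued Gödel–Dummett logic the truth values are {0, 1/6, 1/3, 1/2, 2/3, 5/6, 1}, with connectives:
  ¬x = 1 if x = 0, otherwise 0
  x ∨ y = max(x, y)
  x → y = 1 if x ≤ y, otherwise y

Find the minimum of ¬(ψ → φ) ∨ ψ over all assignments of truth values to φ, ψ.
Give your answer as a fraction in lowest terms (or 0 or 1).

0

Take φ = 0, ψ = 0:
ψ → φ = 0 → 0 = 1
¬(ψ → φ) = ¬1 = 0
¬(ψ → φ) ∨ ψ = 0 ∨ 0 = 0
No assignment yields a value below 0, so this is the minimum.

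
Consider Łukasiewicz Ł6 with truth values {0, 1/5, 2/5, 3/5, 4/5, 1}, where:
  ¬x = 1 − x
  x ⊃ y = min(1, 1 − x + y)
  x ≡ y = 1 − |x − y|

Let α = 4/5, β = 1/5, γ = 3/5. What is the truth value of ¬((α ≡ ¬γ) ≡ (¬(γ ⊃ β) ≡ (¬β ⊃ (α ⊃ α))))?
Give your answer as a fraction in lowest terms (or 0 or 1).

1/5

¬γ = ¬3/5 = 2/5
α ≡ ¬γ = 4/5 ≡ 2/5 = 3/5
γ ⊃ β = 3/5 ⊃ 1/5 = 3/5
¬(γ ⊃ β) = ¬3/5 = 2/5
¬β = ¬1/5 = 4/5
α ⊃ α = 4/5 ⊃ 4/5 = 1
¬β ⊃ (α ⊃ α) = 4/5 ⊃ 1 = 1
¬(γ ⊃ β) ≡ (¬β ⊃ (α ⊃ α)) = 2/5 ≡ 1 = 2/5
(α ≡ ¬γ) ≡ (¬(γ ⊃ β) ≡ (¬β ⊃ (α ⊃ α))) = 3/5 ≡ 2/5 = 4/5
¬((α ≡ ¬γ) ≡ (¬(γ ⊃ β) ≡ (¬β ⊃ (α ⊃ α)))) = ¬4/5 = 1/5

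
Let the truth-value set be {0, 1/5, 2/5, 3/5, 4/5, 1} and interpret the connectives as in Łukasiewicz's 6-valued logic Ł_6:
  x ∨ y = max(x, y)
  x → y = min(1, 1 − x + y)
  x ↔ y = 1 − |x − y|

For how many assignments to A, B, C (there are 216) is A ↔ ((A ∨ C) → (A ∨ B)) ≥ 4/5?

value 1: 51 assignments (counts)
value 4/5: 45 assignments (counts)
value 3/5: 39 assignments
value 2/5: 33 assignments
value 1/5: 27 assignments
value 0: 21 assignments
So 96 of the 216 assignments meet the threshold.

96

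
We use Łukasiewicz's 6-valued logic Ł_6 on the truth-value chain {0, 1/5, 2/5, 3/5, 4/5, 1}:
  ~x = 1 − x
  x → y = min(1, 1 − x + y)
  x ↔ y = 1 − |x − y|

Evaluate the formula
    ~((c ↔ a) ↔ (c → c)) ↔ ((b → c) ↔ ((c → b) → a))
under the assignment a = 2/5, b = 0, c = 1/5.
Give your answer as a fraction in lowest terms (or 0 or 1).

c ↔ a = 1/5 ↔ 2/5 = 4/5
c → c = 1/5 → 1/5 = 1
(c ↔ a) ↔ (c → c) = 4/5 ↔ 1 = 4/5
~((c ↔ a) ↔ (c → c)) = ~4/5 = 1/5
b → c = 0 → 1/5 = 1
c → b = 1/5 → 0 = 4/5
(c → b) → a = 4/5 → 2/5 = 3/5
(b → c) ↔ ((c → b) → a) = 1 ↔ 3/5 = 3/5
~((c ↔ a) ↔ (c → c)) ↔ ((b → c) ↔ ((c → b) → a)) = 1/5 ↔ 3/5 = 3/5

3/5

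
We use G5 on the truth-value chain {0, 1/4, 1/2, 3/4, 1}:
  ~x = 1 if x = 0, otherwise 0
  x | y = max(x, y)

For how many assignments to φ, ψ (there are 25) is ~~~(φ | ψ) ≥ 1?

value 1: 1 assignment (counts)
value 0: 24 assignments
So 1 of the 25 assignments meets the threshold.

1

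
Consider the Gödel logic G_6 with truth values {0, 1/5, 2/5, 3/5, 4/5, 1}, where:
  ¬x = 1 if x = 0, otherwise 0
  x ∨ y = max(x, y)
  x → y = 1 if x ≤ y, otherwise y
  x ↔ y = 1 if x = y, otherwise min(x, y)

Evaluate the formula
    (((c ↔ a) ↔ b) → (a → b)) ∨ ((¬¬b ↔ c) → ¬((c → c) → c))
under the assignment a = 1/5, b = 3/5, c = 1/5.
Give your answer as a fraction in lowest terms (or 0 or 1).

c ↔ a = 1/5 ↔ 1/5 = 1
(c ↔ a) ↔ b = 1 ↔ 3/5 = 3/5
a → b = 1/5 → 3/5 = 1
((c ↔ a) ↔ b) → (a → b) = 3/5 → 1 = 1
¬b = ¬3/5 = 0
¬¬b = ¬0 = 1
¬¬b ↔ c = 1 ↔ 1/5 = 1/5
c → c = 1/5 → 1/5 = 1
(c → c) → c = 1 → 1/5 = 1/5
¬((c → c) → c) = ¬1/5 = 0
(¬¬b ↔ c) → ¬((c → c) → c) = 1/5 → 0 = 0
(((c ↔ a) ↔ b) → (a → b)) ∨ ((¬¬b ↔ c) → ¬((c → c) → c)) = 1 ∨ 0 = 1

1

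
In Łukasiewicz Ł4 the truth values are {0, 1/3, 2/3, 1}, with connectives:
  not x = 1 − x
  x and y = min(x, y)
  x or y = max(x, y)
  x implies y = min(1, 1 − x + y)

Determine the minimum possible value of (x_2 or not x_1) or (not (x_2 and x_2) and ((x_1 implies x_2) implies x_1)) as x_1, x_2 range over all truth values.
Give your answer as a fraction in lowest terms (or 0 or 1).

Take x_1 = 1/3, x_2 = 0:
not x_1 = not 1/3 = 2/3
x_2 or not x_1 = 0 or 2/3 = 2/3
x_2 and x_2 = 0 and 0 = 0
not (x_2 and x_2) = not 0 = 1
x_1 implies x_2 = 1/3 implies 0 = 2/3
(x_1 implies x_2) implies x_1 = 2/3 implies 1/3 = 2/3
not (x_2 and x_2) and ((x_1 implies x_2) implies x_1) = 1 and 2/3 = 2/3
(x_2 or not x_1) or (not (x_2 and x_2) and ((x_1 implies x_2) implies x_1)) = 2/3 or 2/3 = 2/3
No assignment yields a value below 2/3, so this is the minimum.

2/3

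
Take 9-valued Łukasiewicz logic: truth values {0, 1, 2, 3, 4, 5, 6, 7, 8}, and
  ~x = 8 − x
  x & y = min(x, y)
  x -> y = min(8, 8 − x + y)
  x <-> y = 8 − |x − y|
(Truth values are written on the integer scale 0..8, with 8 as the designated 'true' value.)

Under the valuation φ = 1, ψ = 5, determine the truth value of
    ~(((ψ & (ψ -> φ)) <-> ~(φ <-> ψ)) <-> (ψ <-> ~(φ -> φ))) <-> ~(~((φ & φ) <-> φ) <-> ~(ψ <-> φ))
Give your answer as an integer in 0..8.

ψ -> φ = 5 -> 1 = 4
ψ & (ψ -> φ) = 5 & 4 = 4
φ <-> ψ = 1 <-> 5 = 4
~(φ <-> ψ) = ~4 = 4
(ψ & (ψ -> φ)) <-> ~(φ <-> ψ) = 4 <-> 4 = 8
φ -> φ = 1 -> 1 = 8
~(φ -> φ) = ~8 = 0
ψ <-> ~(φ -> φ) = 5 <-> 0 = 3
((ψ & (ψ -> φ)) <-> ~(φ <-> ψ)) <-> (ψ <-> ~(φ -> φ)) = 8 <-> 3 = 3
~(((ψ & (ψ -> φ)) <-> ~(φ <-> ψ)) <-> (ψ <-> ~(φ -> φ))) = ~3 = 5
φ & φ = 1 & 1 = 1
(φ & φ) <-> φ = 1 <-> 1 = 8
~((φ & φ) <-> φ) = ~8 = 0
ψ <-> φ = 5 <-> 1 = 4
~(ψ <-> φ) = ~4 = 4
~((φ & φ) <-> φ) <-> ~(ψ <-> φ) = 0 <-> 4 = 4
~(~((φ & φ) <-> φ) <-> ~(ψ <-> φ)) = ~4 = 4
~(((ψ & (ψ -> φ)) <-> ~(φ <-> ψ)) <-> (ψ <-> ~(φ -> φ))) <-> ~(~((φ & φ) <-> φ) <-> ~(ψ <-> φ)) = 5 <-> 4 = 7

7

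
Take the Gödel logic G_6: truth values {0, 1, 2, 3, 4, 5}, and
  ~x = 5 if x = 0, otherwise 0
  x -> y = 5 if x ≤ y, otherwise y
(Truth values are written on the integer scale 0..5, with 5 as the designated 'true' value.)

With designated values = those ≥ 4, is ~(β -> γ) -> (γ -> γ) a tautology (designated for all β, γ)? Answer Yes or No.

Yes

At β = 2, γ = 1, for instance:
β -> γ = 2 -> 1 = 1
~(β -> γ) = ~1 = 0
γ -> γ = 1 -> 1 = 5
~(β -> γ) -> (γ -> γ) = 0 -> 5 = 5
and checking the remaining 35 assignments likewise gives ≥ 4 in every case.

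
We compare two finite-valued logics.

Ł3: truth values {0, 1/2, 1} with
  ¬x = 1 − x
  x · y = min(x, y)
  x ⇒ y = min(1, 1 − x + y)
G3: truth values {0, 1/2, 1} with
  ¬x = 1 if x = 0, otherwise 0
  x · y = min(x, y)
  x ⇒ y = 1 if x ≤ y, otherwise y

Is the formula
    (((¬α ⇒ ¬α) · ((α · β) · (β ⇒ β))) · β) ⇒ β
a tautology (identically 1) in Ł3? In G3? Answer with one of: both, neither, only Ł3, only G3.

In Ł3: every assignment gives 1 — tautology.
In G3: every assignment gives 1 — tautology.

both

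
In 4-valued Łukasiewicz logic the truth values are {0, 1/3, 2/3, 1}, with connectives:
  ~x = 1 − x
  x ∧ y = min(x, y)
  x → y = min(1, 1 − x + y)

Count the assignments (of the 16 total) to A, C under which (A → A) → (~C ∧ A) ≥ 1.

A = 0, C = 0 ↦ 0  <
A = 0, C = 1/3 ↦ 0  <
A = 0, C = 2/3 ↦ 0  <
A = 0, C = 1 ↦ 0  <
A = 1/3, C = 0 ↦ 1/3  <
A = 1/3, C = 1/3 ↦ 1/3  <
A = 1/3, C = 2/3 ↦ 1/3  <
A = 1/3, C = 1 ↦ 0  <
A = 2/3, C = 0 ↦ 2/3  <
A = 2/3, C = 1/3 ↦ 2/3  <
A = 2/3, C = 2/3 ↦ 1/3  <
A = 2/3, C = 1 ↦ 0  <
A = 1, C = 0 ↦ 1  ≥
A = 1, C = 1/3 ↦ 2/3  <
A = 1, C = 2/3 ↦ 1/3  <
A = 1, C = 1 ↦ 0  <
So 1 of the 16 assignments meets the threshold.

1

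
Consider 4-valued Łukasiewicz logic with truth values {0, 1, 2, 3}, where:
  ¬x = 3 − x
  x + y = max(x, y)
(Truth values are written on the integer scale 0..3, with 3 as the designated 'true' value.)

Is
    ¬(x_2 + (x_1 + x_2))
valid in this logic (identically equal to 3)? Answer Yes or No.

No

Counterexample: take x_1 = 0, x_2 = 1.
x_1 + x_2 = 0 + 1 = 1
x_2 + (x_1 + x_2) = 1 + 1 = 1
¬(x_2 + (x_1 + x_2)) = ¬1 = 2
This gives 2 ≠ 3.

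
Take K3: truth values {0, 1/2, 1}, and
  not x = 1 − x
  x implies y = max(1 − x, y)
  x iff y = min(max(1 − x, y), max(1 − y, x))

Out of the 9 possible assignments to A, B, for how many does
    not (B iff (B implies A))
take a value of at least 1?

A = 0, B = 0 ↦ 1  ≥
A = 0, B = 1/2 ↦ 1/2  <
A = 0, B = 1 ↦ 1  ≥
A = 1/2, B = 0 ↦ 1  ≥
A = 1/2, B = 1/2 ↦ 1/2  <
A = 1/2, B = 1 ↦ 1/2  <
A = 1, B = 0 ↦ 1  ≥
A = 1, B = 1/2 ↦ 1/2  <
A = 1, B = 1 ↦ 0  <
So 4 of the 9 assignments meet the threshold.

4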